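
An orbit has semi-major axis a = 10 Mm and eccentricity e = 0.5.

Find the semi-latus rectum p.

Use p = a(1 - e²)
a = 10 Mm = 1 × 10^7 m
e = 0.5,  e² = 0.25,  1 − e² = 0.75
p = a(1 − e²) = 1 × 10^7 m × 0.75 = 7.5 × 10^6 m ≈ 7.5 Mm

Final answer: p = 7.5 Mm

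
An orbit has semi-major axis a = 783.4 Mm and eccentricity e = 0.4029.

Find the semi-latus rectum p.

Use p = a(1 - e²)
a = 783.4 Mm = 7.834 × 10^8 m
e = 0.4029,  e² = 0.162328,  1 − e² = 0.837672
p = a(1 − e²) = 7.834 × 10^8 m × 0.837672 = 6.56232 × 10^8 m ≈ 656.2 Mm

Final answer: p = 656.2 Mm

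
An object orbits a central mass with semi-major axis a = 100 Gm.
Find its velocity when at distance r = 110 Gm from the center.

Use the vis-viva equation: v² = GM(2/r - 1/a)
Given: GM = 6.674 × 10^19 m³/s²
a = 100 Gm = 1 × 10^11 m
r = 110 Gm = 1.1 × 10^11 m
GM = 6.674 × 10^19 m³/s²
2/r − 1/a = 1.81818 × 10^-11 − 1 × 10^-11 = 8.18182 × 10^-12 m⁻¹
v² = GM (2/r − 1/a) = 5.46055 × 10^8 m²/s²
v = 23367.8 m/s ≈ 23.37 km/s

Final answer: 23.37 km/s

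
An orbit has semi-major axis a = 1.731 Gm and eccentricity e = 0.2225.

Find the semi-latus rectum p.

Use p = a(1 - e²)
a = 1.731 Gm = 1.731 × 10^9 m
e = 0.2225,  e² = 0.0495063,  1 − e² = 0.950494
p = a(1 − e²) = 1.731 × 10^9 m × 0.950494 = 1.6453 × 10^9 m ≈ 1.645 Gm

Final answer: p = 1.645 Gm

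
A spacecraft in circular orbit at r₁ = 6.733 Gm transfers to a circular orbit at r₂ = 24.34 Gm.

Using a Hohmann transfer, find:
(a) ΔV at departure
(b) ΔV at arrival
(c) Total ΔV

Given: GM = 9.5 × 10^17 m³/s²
r₁ = 6.733 Gm = 6.733 × 10^9 m
r₂ = 24.34 Gm = 2.434 × 10^10 m
GM = 9.5 × 10^17 m³/s²
Transfer ellipse: a_t = (r₁ + r₂)/2 = 1.55365 × 10^10 m
Circular speed at r₁: v₁ = √(GM/r₁) = 11878.4 m/s
Transfer speed at r₁ (periapsis): v₁ₜ = √(GM(2/r₁ − 1/a_t)) = 14867.6 m/s
(a) ΔV₁ = v₁ₜ − v₁ = 2989.22 m/s ≈ 2.989 km/s
Circular speed at r₂: v₂ = √(GM/r₂) = 6247.43 m/s
Transfer speed at r₂ (apoapsis): v₂ₜ = √(GM(2/r₂ − 1/a_t)) = 4112.72 m/s
(b) ΔV₂ = v₂ − v₂ₜ = 2134.71 m/s ≈ 2.135 km/s
(c) ΔV_total = ΔV₁ + ΔV₂ = 5123.93 m/s ≈ 5.124 km/s

Final answer:
(a) ΔV₁ = 2.989 km/s
(b) ΔV₂ = 2.135 km/s
(c) ΔV_total = 5.124 km/s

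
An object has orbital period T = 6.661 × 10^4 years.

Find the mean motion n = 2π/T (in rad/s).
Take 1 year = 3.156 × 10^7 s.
T = 6.661 × 10^4 years = 2.10221 × 10^12 s
n = 2π / (2.10221 × 10^12 s) = 2.98885 × 10^-12 rad/s ≈ 2.989 × 10^-12 rad/s

Final answer: n = 2.989 × 10^-12 rad/s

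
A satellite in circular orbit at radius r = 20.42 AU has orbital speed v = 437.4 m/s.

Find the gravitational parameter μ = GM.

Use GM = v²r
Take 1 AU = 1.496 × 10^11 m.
r = 20.42 AU = 3.05483 × 10^12 m
v = 437.4 m/s
v² = 191319 m²/s²
GM = v²r = 191319 × 3.05483 × 10^12 = 5.84447 × 10^17 m³/s²
GM ≈ 5.844 × 10^17 m³/s²

Final answer: GM = 5.844 × 10^17 m³/s²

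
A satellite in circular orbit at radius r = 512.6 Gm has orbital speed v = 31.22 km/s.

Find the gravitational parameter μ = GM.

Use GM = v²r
r = 512.6 Gm = 5.126 × 10^11 m
v = 31.22 km/s = 31220 m/s
v² = 9.74688 × 10^8 m²/s²
GM = v²r = 9.74688 × 10^8 × 5.126 × 10^11 = 4.99625 × 10^20 m³/s²
GM ≈ 4.996 × 10^20 m³/s²

Final answer: GM = 4.996 × 10^20 m³/s²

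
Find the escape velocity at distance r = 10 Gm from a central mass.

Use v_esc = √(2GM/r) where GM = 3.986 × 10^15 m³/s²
r = 10 Gm = 1 × 10^10 m
GM = 3.986 × 10^15 m³/s²
2GM/r = 2 × (3.986 × 10^15) / (1 × 10^10) = 797200 m²/s²
v_esc = √(2GM/r) = 892.861 m/s ≈ 892.9 m/s

Final answer: 892.9 m/s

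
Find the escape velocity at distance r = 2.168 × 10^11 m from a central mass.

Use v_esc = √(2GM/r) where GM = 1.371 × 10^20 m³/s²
r = 2.168 × 10^11 m
GM = 1.371 × 10^20 m³/s²
2GM/r = 2 × (1.371 × 10^20) / (2.168 × 10^11) = 1.26476 × 10^9 m²/s²
v_esc = √(2GM/r) = 35563.5 m/s ≈ 35.56 km/s

Final answer: 35.56 km/s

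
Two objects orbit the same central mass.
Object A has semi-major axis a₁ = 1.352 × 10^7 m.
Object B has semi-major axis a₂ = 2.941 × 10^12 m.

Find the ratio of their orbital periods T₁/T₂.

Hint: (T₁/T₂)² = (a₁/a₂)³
a₁ = 1.352 × 10^7 m
a₂ = 2.941 × 10^12 m
a₁/a₂ = 4.59708 × 10^-6
T₁/T₂ = (a₁/a₂)^(3/2) = (4.59708 × 10^-6)^1.5 = 9.85649 × 10^-9

Final answer: T₁/T₂ = 9.856 × 10^-9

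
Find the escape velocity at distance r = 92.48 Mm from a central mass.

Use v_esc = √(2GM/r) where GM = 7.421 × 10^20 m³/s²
r = 92.48 Mm = 9.248 × 10^7 m
GM = 7.421 × 10^20 m³/s²
2GM/r = 2 × (7.421 × 10^20) / (9.248 × 10^7) = 1.60489 × 10^13 m²/s²
v_esc = √(2GM/r) = 4.0061 × 10^6 m/s ≈ 4006 km/s

Final answer: 4006 km/s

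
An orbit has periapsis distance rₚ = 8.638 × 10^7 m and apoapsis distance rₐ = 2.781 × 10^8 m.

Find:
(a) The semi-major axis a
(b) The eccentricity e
rₚ = 8.638 × 10^7 m
rₐ = 2.781 × 10^8 m
(a) a = (rₚ + rₐ)/2 = 1.8224 × 10^8 m ≈ 1.822 × 10^8 m
(b) e = (rₐ − rₚ)/(rₐ + rₚ) = (1.9172 × 10^8) / (3.6448 × 10^8) = 0.52601

Final answer:
(a) a = 1.822 × 10^8 m
(b) e = 0.526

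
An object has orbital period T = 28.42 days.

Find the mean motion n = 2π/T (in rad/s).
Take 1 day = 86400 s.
T = 28.42 days = 2.45549 × 10^6 s
n = 2π / (2.45549 × 10^6 s) = 2.55883 × 10^-6 rad/s ≈ 2.559 × 10^-6 rad/s

Final answer: n = 2.559 × 10^-6 rad/s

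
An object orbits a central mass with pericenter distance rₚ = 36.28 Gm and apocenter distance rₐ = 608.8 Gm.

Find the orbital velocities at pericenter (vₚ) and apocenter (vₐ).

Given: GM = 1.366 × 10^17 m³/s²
rₚ = 36.28 Gm = 3.628 × 10^10 m
rₐ = 608.8 Gm = 6.088 × 10^11 m
GM = 1.366 × 10^17 m³/s²
a = (rₚ + rₐ)/2 = 3.2254 × 10^11 m
Vis-viva: v² = GM (2/r − 1/a)
vₚ² = 1.366 × 10^17 × (5.51268 × 10^-11 − 3.10039 × 10^-12) = 7.10681 × 10^6 m²/s²
vₚ = 2665.86 m/s ≈ 2.666 km/s
vₐ² = 1.366 × 10^17 × (3.28515 × 10^-12 − 3.10039 × 10^-12) = 25238.3 m²/s²
vₐ = 158.866 m/s ≈ 158.9 m/s

Final answer: vₚ = 2.666 km/s, vₐ = 158.9 m/s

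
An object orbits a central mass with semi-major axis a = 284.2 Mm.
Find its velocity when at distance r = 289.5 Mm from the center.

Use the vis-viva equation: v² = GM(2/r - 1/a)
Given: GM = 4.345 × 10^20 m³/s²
a = 284.2 Mm = 2.842 × 10^8 m
r = 289.5 Mm = 2.895 × 10^8 m
GM = 4.345 × 10^20 m³/s²
2/r − 1/a = 6.90846 × 10^-9 − 3.51865 × 10^-9 = 3.38981 × 10^-9 m⁻¹
v² = GM (2/r − 1/a) = 1.47287 × 10^12 m²/s²
v = 1.21362 × 10^6 m/s ≈ 1214 km/s

Final answer: 1214 km/s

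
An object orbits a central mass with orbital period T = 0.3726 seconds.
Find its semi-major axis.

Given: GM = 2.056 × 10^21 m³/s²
T = 0.3726 seconds
GM = 2.056 × 10^21 m³/s²
Kepler's third law: a³ = GM T² / (4π²)
T² = 0.138831 s²
a³ = (2.056 × 10^21) × 0.138831 / (4π²) = 7.23018 × 10^18 m³
a = (a³)^(1/3) = 1.93367 × 10^6 m ≈ 1.934 Mm

Final answer: 1.934 Mm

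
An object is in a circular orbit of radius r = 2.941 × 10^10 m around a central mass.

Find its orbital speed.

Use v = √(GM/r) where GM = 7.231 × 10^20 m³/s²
r = 2.941 × 10^10 m
GM = 7.231 × 10^20 m³/s²
GM/r = (7.231 × 10^20) / (2.941 × 10^10) = 2.45869 × 10^10 m²/s²
v = √(GM/r) = 156802 m/s ≈ 156.8 km/s

Final answer: 156.8 km/s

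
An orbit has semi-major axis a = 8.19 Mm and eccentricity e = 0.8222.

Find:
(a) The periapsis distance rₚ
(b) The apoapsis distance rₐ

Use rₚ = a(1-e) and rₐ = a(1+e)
a = 8.19 Mm = 8.19 × 10^6 m
e = 0.8222:  1 − e = 0.1778,  1 + e = 1.8222
(a) rₚ = a(1 − e) = 8.19 × 10^6 m × 0.1778 = 1.45618 × 10^6 m ≈ 1.456 Mm
(b) rₐ = a(1 + e) = 8.19 × 10^6 m × 1.8222 = 1.49238 × 10^7 m ≈ 14.92 Mm

Final answer:
(a) rₚ = 1.456 Mm
(b) rₐ = 14.92 Mm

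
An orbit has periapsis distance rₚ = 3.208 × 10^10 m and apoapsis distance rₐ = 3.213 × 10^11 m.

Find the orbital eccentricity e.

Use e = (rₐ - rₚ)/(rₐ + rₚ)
rₚ = 3.208 × 10^10 m
rₐ = 3.213 × 10^11 m
rₐ − rₚ = 2.8922 × 10^11 m
rₐ + rₚ = 3.5338 × 10^11 m
e = (rₐ − rₚ)/(rₐ + rₚ) = 0.818439

Final answer: e = 0.8184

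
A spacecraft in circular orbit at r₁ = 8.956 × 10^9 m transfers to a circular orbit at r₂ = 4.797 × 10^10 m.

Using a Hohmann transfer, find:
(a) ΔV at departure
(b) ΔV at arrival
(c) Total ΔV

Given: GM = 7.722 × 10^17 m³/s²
r₁ = 8.956 × 10^9 m
r₂ = 4.797 × 10^10 m
GM = 7.722 × 10^17 m³/s²
Transfer ellipse: a_t = (r₁ + r₂)/2 = 2.8463 × 10^10 m
Circular speed at r₁: v₁ = √(GM/r₁) = 9285.55 m/s
Transfer speed at r₁ (periapsis): v₁ₜ = √(GM(2/r₁ − 1/a_t)) = 12054.6 m/s
(a) ΔV₁ = v₁ₜ − v₁ = 2769.03 m/s ≈ 2.769 km/s
Circular speed at r₂: v₂ = √(GM/r₂) = 4012.18 m/s
Transfer speed at r₂ (apoapsis): v₂ₜ = √(GM(2/r₂ − 1/a_t)) = 2250.59 m/s
(b) ΔV₂ = v₂ − v₂ₜ = 1761.58 m/s ≈ 1.762 km/s
(c) ΔV_total = ΔV₁ + ΔV₂ = 4530.62 m/s ≈ 4.531 km/s

Final answer:
(a) ΔV₁ = 2.769 km/s
(b) ΔV₂ = 1.762 km/s
(c) ΔV_total = 4.531 km/s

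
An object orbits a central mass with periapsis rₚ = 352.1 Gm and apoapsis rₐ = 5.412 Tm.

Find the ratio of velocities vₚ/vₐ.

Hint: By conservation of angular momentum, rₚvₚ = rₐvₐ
rₚ = 352.1 Gm = 3.521 × 10^11 m
rₐ = 5.412 Tm = 5.412 × 10^12 m
rₚvₚ = rₐvₐ  ⇒  vₚ/vₐ = rₐ/rₚ
vₚ/vₐ = (5.412 × 10^12) / (3.521 × 10^11) = 15.3706

Final answer: vₚ/vₐ = 15.37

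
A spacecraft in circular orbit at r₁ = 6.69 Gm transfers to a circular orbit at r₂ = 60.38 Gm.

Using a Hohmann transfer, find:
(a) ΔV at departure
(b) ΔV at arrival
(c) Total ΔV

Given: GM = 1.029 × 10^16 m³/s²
r₁ = 6.69 Gm = 6.69 × 10^9 m
r₂ = 60.38 Gm = 6.038 × 10^10 m
GM = 1.029 × 10^16 m³/s²
Transfer ellipse: a_t = (r₁ + r₂)/2 = 3.3535 × 10^10 m
Circular speed at r₁: v₁ = √(GM/r₁) = 1240.21 m/s
Transfer speed at r₁ (periapsis): v₁ₜ = √(GM(2/r₁ − 1/a_t)) = 1664.15 m/s
(a) ΔV₁ = v₁ₜ − v₁ = 423.94 m/s ≈ 423.9 m/s
Circular speed at r₂: v₂ = √(GM/r₂) = 412.82 m/s
Transfer speed at r₂ (apoapsis): v₂ₜ = √(GM(2/r₂ − 1/a_t)) = 184.385 m/s
(b) ΔV₂ = v₂ − v₂ₜ = 228.436 m/s ≈ 228.4 m/s
(c) ΔV_total = ΔV₁ + ΔV₂ = 652.376 m/s ≈ 652.4 m/s

Final answer:
(a) ΔV₁ = 423.9 m/s
(b) ΔV₂ = 228.4 m/s
(c) ΔV_total = 652.4 m/s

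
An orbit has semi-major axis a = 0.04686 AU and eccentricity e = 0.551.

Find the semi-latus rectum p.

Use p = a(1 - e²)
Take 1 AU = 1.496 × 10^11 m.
a = 0.04686 AU = 7.01026 × 10^9 m
e = 0.551,  e² = 0.303601,  1 − e² = 0.696399
p = a(1 − e²) = 7.01026 × 10^9 m × 0.696399 = 4.88194 × 10^9 m ≈ 0.03263 AU

Final answer: p = 0.03263 AU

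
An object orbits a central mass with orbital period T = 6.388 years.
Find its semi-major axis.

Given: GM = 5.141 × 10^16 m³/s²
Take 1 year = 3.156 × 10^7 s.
T = 6.388 years = 2.01605 × 10^8 s
GM = 5.141 × 10^16 m³/s²
Kepler's third law: a³ = GM T² / (4π²)
T² = 4.06447 × 10^16 s²
a³ = (5.141 × 10^16) × (4.06447 × 10^16) / (4π²) = 5.29288 × 10^31 m³
a = (a³)^(1/3) = 3.7546 × 10^10 m ≈ 3.755 × 10^10 m

Final answer: 3.755 × 10^10 m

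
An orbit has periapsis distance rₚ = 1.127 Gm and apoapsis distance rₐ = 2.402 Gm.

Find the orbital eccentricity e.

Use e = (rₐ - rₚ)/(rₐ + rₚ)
rₚ = 1.127 Gm = 1.127 × 10^9 m
rₐ = 2.402 Gm = 2.402 × 10^9 m
rₐ − rₚ = 1.275 × 10^9 m
rₐ + rₚ = 3.529 × 10^9 m
e = (rₐ − rₚ)/(rₐ + rₚ) = 0.361292

Final answer: e = 0.3613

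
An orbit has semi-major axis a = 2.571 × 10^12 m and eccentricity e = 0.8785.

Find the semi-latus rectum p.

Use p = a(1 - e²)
a = 2.571 × 10^12 m
e = 0.8785,  e² = 0.771762,  1 − e² = 0.228238
p = a(1 − e²) = 2.571 × 10^12 m × 0.228238 = 5.86799 × 10^11 m ≈ 5.868 × 10^11 m

Final answer: p = 5.868 × 10^11 m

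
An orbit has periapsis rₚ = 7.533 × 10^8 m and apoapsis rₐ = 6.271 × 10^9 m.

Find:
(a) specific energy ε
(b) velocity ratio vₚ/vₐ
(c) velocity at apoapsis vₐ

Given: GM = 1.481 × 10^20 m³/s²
rₚ = 7.533 × 10^8 m
rₐ = 6.271 × 10^9 m
GM = 1.481 × 10^20 m³/s²
a = (rₚ + rₐ)/2 = 3.51215 × 10^9 m
e = (rₐ − rₚ)/(rₐ + rₚ) = (5.5177 × 10^9) / (7.0243 × 10^9) = 0.785516
(a) 2a = 7.0243 × 10^9 m;  ε = −GM/(2a) = -2.1084 × 10^10 J/kg ≈ -21.08 GJ/kg
(b) vₚ/vₐ = rₐ/rₚ (angular momentum) = (6.271 × 10^9) / (7.533 × 10^8) = 8.3247 ≈ 8.325
(c) vₐ² = GM (2/rₐ − 1/a) = 1.481 × 10^20 × (3.18928 × 10^-10 − 2.84726 × 10^-10) = 5.06539 × 10^9 m²/s²;  vₐ = 71171.6 m/s ≈ 71.17 km/s

Final answer:
(a) specific energy ε = -21.08 GJ/kg
(b) velocity ratio vₚ/vₐ = 8.325
(c) velocity at apoapsis vₐ = 71.17 km/s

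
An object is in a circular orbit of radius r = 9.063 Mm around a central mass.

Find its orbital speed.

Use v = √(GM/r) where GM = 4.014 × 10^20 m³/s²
r = 9.063 Mm = 9.063 × 10^6 m
GM = 4.014 × 10^20 m³/s²
GM/r = (4.014 × 10^20) / (9.063 × 10^6) = 4.429 × 10^13 m²/s²
v = √(GM/r) = 6.65507 × 10^6 m/s ≈ 6655 km/s

Final answer: 6655 km/s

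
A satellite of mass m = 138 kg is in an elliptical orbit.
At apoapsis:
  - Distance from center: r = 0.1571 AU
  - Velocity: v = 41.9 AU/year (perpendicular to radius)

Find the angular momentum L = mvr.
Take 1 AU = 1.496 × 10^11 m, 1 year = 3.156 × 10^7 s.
r = 0.1571 AU = 2.35022 × 10^10 m
v = 41.9 AU/year = 198613 m/s
vr = 198613 × 2.35022 × 10^10 = 4.66784 × 10^15 m²/s
L = m × vr = 138 × 4.66784 × 10^15 = 6.44163 × 10^17 kg·m²/s ≈ 6.442 × 10^17 kg·m²/s

Final answer: L = 6.442 × 10^17 kg·m²/s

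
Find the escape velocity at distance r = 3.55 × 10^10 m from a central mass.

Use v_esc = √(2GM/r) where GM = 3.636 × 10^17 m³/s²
r = 3.55 × 10^10 m
GM = 3.636 × 10^17 m³/s²
2GM/r = 2 × (3.636 × 10^17) / (3.55 × 10^10) = 2.04845 × 10^7 m²/s²
v_esc = √(2GM/r) = 4525.98 m/s ≈ 4.526 km/s

Final answer: 4.526 km/s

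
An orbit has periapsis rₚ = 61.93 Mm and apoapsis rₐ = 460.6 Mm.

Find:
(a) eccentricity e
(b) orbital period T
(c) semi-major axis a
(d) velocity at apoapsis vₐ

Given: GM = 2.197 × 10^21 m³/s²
rₚ = 61.93 Mm = 6.193 × 10^7 m
rₐ = 460.6 Mm = 4.606 × 10^8 m
GM = 2.197 × 10^21 m³/s²
a = (rₚ + rₐ)/2 = 2.61265 × 10^8 m
e = (rₐ − rₚ)/(rₐ + rₚ) = (3.9867 × 10^8) / (5.2253 × 10^8) = 0.762961
(a) e = 0.762961 ≈ 0.763
(b) a³ = 1.78338 × 10^25 m³;  T = 2π √(a³/GM) = 2π × 90.0963 s = 566.092 s ≈ 9.435 minutes
(c) a = 2.61265 × 10^8 m ≈ 261.3 Mm
(d) vₐ² = GM (2/rₐ − 1/a) = 2.197 × 10^21 × (4.34216 × 10^-9 − 3.82753 × 10^-9) = 1.13064 × 10^12 m²/s²;  vₐ = 1.06332 × 10^6 m/s ≈ 1063 km/s

Final answer:
(a) eccentricity e = 0.763
(b) orbital period T = 9.435 minutes
(c) semi-major axis a = 261.3 Mm
(d) velocity at apoapsis vₐ = 1063 km/s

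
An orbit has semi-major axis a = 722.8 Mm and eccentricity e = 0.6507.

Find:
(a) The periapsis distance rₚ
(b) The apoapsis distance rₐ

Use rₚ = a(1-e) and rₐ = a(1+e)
a = 722.8 Mm = 7.228 × 10^8 m
e = 0.6507:  1 − e = 0.3493,  1 + e = 1.6507
(a) rₚ = a(1 − e) = 7.228 × 10^8 m × 0.3493 = 2.52474 × 10^8 m ≈ 252.5 Mm
(b) rₐ = a(1 + e) = 7.228 × 10^8 m × 1.6507 = 1.19313 × 10^9 m ≈ 1.193 Gm

Final answer:
(a) rₚ = 252.5 Mm
(b) rₐ = 1.193 Gm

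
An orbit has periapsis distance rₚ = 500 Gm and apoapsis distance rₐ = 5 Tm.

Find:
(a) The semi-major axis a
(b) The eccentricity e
rₚ = 500 Gm = 5 × 10^11 m
rₐ = 5 Tm = 5 × 10^12 m
(a) a = (rₚ + rₐ)/2 = 2.75 × 10^12 m ≈ 2.75 Tm
(b) e = (rₐ − rₚ)/(rₐ + rₚ) = (4.5 × 10^12) / (5.5 × 10^12) = 0.818182

Final answer:
(a) a = 2.75 Tm
(b) e = 0.8182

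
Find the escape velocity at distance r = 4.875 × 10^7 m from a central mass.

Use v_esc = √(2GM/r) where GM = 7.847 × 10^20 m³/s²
r = 4.875 × 10^7 m
GM = 7.847 × 10^20 m³/s²
2GM/r = 2 × (7.847 × 10^20) / (4.875 × 10^7) = 3.21928 × 10^13 m²/s²
v_esc = √(2GM/r) = 5.67387 × 10^6 m/s ≈ 5674 km/s

Final answer: 5674 km/s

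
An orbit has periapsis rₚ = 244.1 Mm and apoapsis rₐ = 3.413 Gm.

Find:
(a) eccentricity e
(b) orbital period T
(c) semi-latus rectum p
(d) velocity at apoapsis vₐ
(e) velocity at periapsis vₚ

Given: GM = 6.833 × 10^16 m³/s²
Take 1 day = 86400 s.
rₚ = 244.1 Mm = 2.441 × 10^8 m
rₐ = 3.413 Gm = 3.413 × 10^9 m
GM = 6.833 × 10^16 m³/s²
a = (rₚ + rₐ)/2 = 1.82855 × 10^9 m
e = (rₐ − rₚ)/(rₐ + rₚ) = (3.1689 × 10^9) / (3.6571 × 10^9) = 0.866506
(a) e = 0.866506 ≈ 0.8665
(b) a³ = 6.11393 × 10^27 m³;  T = 2π √(a³/GM) = 2π × 299126 s = 1.87947 × 10^6 s ≈ 21.75 days
(c) 1 − e² = 0.249167;  p = a(1 − e²) = 1.82855 × 10^9 × 0.249167 = 4.55614 × 10^8 m ≈ 455.6 Mm
(d) vₐ² = GM (2/rₐ − 1/a) = 6.833 × 10^16 × (5.85995 × 10^-10 − 5.46881 × 10^-10) = 2.67261 × 10^6 m²/s²;  vₐ = 1634.81 m/s ≈ 1.635 km/s
(e) vₚ² = GM (2/rₚ − 1/a) = 6.833 × 10^16 × (8.19336 × 10^-9 − 5.46881 × 10^-10) = 5.22484 × 10^8 m²/s²;  vₚ = 22857.9 m/s ≈ 22.86 km/s

Final answer:
(a) eccentricity e = 0.8665
(b) orbital period T = 21.75 days
(c) semi-latus rectum p = 455.6 Mm
(d) velocity at apoapsis vₐ = 1.635 km/s
(e) velocity at periapsis vₚ = 22.86 km/s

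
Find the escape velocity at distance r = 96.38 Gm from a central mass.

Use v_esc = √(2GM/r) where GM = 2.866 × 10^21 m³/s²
r = 96.38 Gm = 9.638 × 10^10 m
GM = 2.866 × 10^21 m³/s²
2GM/r = 2 × (2.866 × 10^21) / (9.638 × 10^10) = 5.94729 × 10^10 m²/s²
v_esc = √(2GM/r) = 243871 m/s ≈ 243.9 km/s

Final answer: 243.9 km/s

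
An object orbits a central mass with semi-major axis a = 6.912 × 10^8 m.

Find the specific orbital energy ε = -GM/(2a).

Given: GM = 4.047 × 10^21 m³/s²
a = 6.912 × 10^8 m
GM = 4.047 × 10^21 m³/s²
2a = 1.3824 × 10^9 m
ε = −GM/(2a) = -2.92752 × 10^12 J/kg ≈ -2928 GJ/kg

Final answer: -2928 GJ/kg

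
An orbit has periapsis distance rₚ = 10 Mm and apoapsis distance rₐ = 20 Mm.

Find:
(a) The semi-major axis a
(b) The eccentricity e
rₚ = 10 Mm = 1 × 10^7 m
rₐ = 20 Mm = 2 × 10^7 m
(a) a = (rₚ + rₐ)/2 = 1.5 × 10^7 m ≈ 15 Mm
(b) e = (rₐ − rₚ)/(rₐ + rₚ) = (1 × 10^7) / (3 × 10^7) = 0.333333

Final answer:
(a) a = 15 Mm
(b) e = 0.3333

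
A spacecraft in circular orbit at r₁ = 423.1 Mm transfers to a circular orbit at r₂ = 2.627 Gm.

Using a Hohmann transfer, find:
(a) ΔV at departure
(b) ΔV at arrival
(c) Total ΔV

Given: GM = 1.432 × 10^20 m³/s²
r₁ = 423.1 Mm = 4.231 × 10^8 m
r₂ = 2.627 Gm = 2.627 × 10^9 m
GM = 1.432 × 10^20 m³/s²
Transfer ellipse: a_t = (r₁ + r₂)/2 = 1.52505 × 10^9 m
Circular speed at r₁: v₁ = √(GM/r₁) = 581768 m/s
Transfer speed at r₁ (periapsis): v₁ₜ = √(GM(2/r₁ − 1/a_t)) = 763551 m/s
(a) ΔV₁ = v₁ₜ − v₁ = 181783 m/s ≈ 181.8 km/s
Circular speed at r₂: v₂ = √(GM/r₂) = 233476 m/s
Transfer speed at r₂ (apoapsis): v₂ₜ = √(GM(2/r₂ − 1/a_t)) = 122976 m/s
(b) ΔV₂ = v₂ − v₂ₜ = 110499 m/s ≈ 110.5 km/s
(c) ΔV_total = ΔV₁ + ΔV₂ = 292282 m/s ≈ 292.3 km/s

Final answer:
(a) ΔV₁ = 181.8 km/s
(b) ΔV₂ = 110.5 km/s
(c) ΔV_total = 292.3 km/s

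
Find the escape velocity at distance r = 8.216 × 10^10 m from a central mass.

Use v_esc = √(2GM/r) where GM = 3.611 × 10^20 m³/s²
r = 8.216 × 10^10 m
GM = 3.611 × 10^20 m³/s²
2GM/r = 2 × (3.611 × 10^20) / (8.216 × 10^10) = 8.79017 × 10^9 m²/s²
v_esc = √(2GM/r) = 93755.9 m/s ≈ 93.76 km/s

Final answer: 93.76 km/s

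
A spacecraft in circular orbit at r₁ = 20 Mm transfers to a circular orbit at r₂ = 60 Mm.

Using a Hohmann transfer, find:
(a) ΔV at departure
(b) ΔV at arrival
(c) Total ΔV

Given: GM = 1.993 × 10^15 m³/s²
r₁ = 20 Mm = 2 × 10^7 m
r₂ = 60 Mm = 6 × 10^7 m
GM = 1.993 × 10^15 m³/s²
Transfer ellipse: a_t = (r₁ + r₂)/2 = 4 × 10^7 m
Circular speed at r₁: v₁ = √(GM/r₁) = 9982.48 m/s
Transfer speed at r₁ (periapsis): v₁ₜ = √(GM(2/r₁ − 1/a_t)) = 12226 m/s
(a) ΔV₁ = v₁ₜ − v₁ = 2243.51 m/s ≈ 2.244 km/s
Circular speed at r₂: v₂ = √(GM/r₂) = 5763.39 m/s
Transfer speed at r₂ (apoapsis): v₂ₜ = √(GM(2/r₂ − 1/a_t)) = 4075.33 m/s
(b) ΔV₂ = v₂ − v₂ₜ = 1688.06 m/s ≈ 1.688 km/s
(c) ΔV_total = ΔV₁ + ΔV₂ = 3931.57 m/s ≈ 3.932 km/s

Final answer:
(a) ΔV₁ = 2.244 km/s
(b) ΔV₂ = 1.688 km/s
(c) ΔV_total = 3.932 km/s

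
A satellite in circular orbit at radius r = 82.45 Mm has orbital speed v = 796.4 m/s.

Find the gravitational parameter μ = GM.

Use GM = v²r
r = 82.45 Mm = 8.245 × 10^7 m
v = 796.4 m/s
v² = 634253 m²/s²
GM = v²r = 634253 × 8.245 × 10^7 = 5.22942 × 10^13 m³/s²
GM ≈ 5.229 × 10^13 m³/s²

Final answer: GM = 5.229 × 10^13 m³/s²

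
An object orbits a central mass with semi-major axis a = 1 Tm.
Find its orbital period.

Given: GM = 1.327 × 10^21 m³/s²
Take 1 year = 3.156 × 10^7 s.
a = 1 Tm = 1 × 10^12 m
GM = 1.327 × 10^21 m³/s²
a³ = 1 × 10^36 m³
T = 2π √(a³/GM) = 2π √((1 × 10^36) / (1.327 × 10^21)) = 2π × 2.74514 × 10^7 s
T = 1.72482 × 10^8 s ≈ 5.465 years

Final answer: 5.465 years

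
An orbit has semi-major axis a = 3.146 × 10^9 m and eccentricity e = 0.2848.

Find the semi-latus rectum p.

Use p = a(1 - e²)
a = 3.146 × 10^9 m
e = 0.2848,  e² = 0.081111,  1 − e² = 0.918889
p = a(1 − e²) = 3.146 × 10^9 m × 0.918889 = 2.89082 × 10^9 m ≈ 2.891 × 10^9 m

Final answer: p = 2.891 × 10^9 m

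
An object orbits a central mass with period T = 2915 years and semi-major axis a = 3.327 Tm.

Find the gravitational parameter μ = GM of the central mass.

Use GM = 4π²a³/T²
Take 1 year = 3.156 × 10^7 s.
T = 2915 years = 9.19974 × 10^10 s
a = 3.327 Tm = 3.327 × 10^12 m
a³ = 3.68263 × 10^37 m³
T² = 8.46352 × 10^21 s²
GM = 4π² × (3.68263 × 10^37) / (8.46352 × 10^21) = 1.71778 × 10^17 m³/s²
GM ≈ 1.718 × 10^17 m³/s²

Final answer: GM = 1.718 × 10^17 m³/s²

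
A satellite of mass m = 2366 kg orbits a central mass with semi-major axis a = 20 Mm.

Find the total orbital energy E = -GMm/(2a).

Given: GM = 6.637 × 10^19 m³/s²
a = 20 Mm = 2 × 10^7 m
GM = 6.637 × 10^19 m³/s²
2a = 4 × 10^7 m
GMm = 6.637 × 10^19 × 2366 = 1.57031 × 10^23 m³·kg/s²
E = −GMm/(2a) = -3.92579 × 10^15 J ≈ -3.926 PJ

Final answer: -3.926 PJ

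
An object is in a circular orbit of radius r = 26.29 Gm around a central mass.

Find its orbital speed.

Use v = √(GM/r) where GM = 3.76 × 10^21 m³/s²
r = 26.29 Gm = 2.629 × 10^10 m
GM = 3.76 × 10^21 m³/s²
GM/r = (3.76 × 10^21) / (2.629 × 10^10) = 1.4302 × 10^11 m²/s²
v = √(GM/r) = 378180 m/s ≈ 378.2 km/s

Final answer: 378.2 km/s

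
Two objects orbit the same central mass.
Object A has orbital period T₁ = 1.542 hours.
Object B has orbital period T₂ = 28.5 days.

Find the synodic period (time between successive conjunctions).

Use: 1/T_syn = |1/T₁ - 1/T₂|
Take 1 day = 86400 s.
T₁ = 1.542 hours = 5551.2 s
T₂ = 28.5 days = 2.4624 × 10^6 s
1/T₁ = 0.000180141 s⁻¹
1/T₂ = 4.06108 × 10^-7 s⁻¹
|1/T₁ − 1/T₂| = 0.000179735 s⁻¹
T_syn = 1 / |1/T₁ − 1/T₂| = 5563.74 s ≈ 1.545 hours

Final answer: T_syn = 1.545 hours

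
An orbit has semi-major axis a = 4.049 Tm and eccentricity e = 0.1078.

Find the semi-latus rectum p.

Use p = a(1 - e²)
a = 4.049 Tm = 4.049 × 10^12 m
e = 0.1078,  e² = 0.0116208,  1 − e² = 0.988379
p = a(1 − e²) = 4.049 × 10^12 m × 0.988379 = 4.00195 × 10^12 m ≈ 4.002 Tm

Final answer: p = 4.002 Tm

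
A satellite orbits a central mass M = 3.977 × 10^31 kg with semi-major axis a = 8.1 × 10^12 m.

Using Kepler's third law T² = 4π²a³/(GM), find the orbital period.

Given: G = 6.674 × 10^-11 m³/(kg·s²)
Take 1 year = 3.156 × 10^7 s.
M = 3.977 × 10^31 kg
GM = G × M = 6.674 × 10^-11 × 3.977 × 10^31 = 2.65425 × 10^21 m³/s²
a = 8.1 × 10^12 m
a³ = 5.31441 × 10^38 m³
T = 2π √(a³/GM) = 2π √((5.31441 × 10^38) / (2.65425 × 10^21)) = 2π × 4.47462 × 10^8 s
T = 2.81149 × 10^9 s ≈ 89.08 years

Final answer: 89.08 years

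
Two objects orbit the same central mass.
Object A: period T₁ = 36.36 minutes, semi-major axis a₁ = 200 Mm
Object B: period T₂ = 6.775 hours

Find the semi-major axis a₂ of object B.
T₁ = 36.36 minutes = 2181.6 s
T₂ = 6.775 hours = 24390 s
a₁ = 200 Mm = 2 × 10^8 m
Kepler's third law: (T₂/T₁)² = (a₂/a₁)³  ⇒  a₂ = a₁ (T₂/T₁)^(2/3)
T₂/T₁ = 11.1799
(T₂/T₁)^(2/3) = 4.99986
a₂ = 2 × 10^8 m × 4.99986 = 9.99972 × 10^8 m ≈ 1000 Mm

Final answer: a₂ = 1000 Mm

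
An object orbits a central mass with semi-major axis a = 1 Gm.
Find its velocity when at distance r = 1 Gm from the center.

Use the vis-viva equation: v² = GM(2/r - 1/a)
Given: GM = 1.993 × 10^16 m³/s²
a = 1 Gm = 1 × 10^9 m
r = 1 Gm = 1 × 10^9 m
GM = 1.993 × 10^16 m³/s²
2/r − 1/a = 2 × 10^-9 − 1 × 10^-9 = 1 × 10^-9 m⁻¹
v² = GM (2/r − 1/a) = 1.993 × 10^7 m²/s²
v = 4464.3 m/s ≈ 4.464 km/s

Final answer: 4.464 km/s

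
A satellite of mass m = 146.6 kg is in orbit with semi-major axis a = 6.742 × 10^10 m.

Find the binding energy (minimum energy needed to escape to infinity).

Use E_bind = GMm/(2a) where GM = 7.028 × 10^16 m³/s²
a = 6.742 × 10^10 m
GM = 7.028 × 10^16 m³/s²
m = 146.6 kg
GMm = 7.028 × 10^16 × 146.6 = 1.0303 × 10^19 m³·kg/s²
2a = 1.3484 × 10^11 m
E_bind = GMm/(2a) = 7.64094 × 10^7 J ≈ 76.41 MJ

Final answer: 76.41 MJ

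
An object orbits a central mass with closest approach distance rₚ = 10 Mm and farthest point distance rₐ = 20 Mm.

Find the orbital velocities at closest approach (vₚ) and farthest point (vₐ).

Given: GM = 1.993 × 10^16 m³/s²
rₚ = 10 Mm = 1 × 10^7 m
rₐ = 20 Mm = 2 × 10^7 m
GM = 1.993 × 10^16 m³/s²
a = (rₚ + rₐ)/2 = 1.5 × 10^7 m
Vis-viva: v² = GM (2/r − 1/a)
vₚ² = 1.993 × 10^16 × (2 × 10^-7 − 6.66667 × 10^-8) = 2.65733 × 10^9 m²/s²
vₚ = 51549.3 m/s ≈ 51.55 km/s
vₐ² = 1.993 × 10^16 × (1 × 10^-7 − 6.66667 × 10^-8) = 6.64333 × 10^8 m²/s²
vₐ = 25774.7 m/s ≈ 25.77 km/s

Final answer: vₚ = 51.55 km/s, vₐ = 25.77 km/s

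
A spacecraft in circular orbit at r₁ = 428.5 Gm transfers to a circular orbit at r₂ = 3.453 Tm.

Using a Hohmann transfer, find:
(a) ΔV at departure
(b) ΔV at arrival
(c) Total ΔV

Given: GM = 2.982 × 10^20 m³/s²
r₁ = 428.5 Gm = 4.285 × 10^11 m
r₂ = 3.453 Tm = 3.453 × 10^12 m
GM = 2.982 × 10^20 m³/s²
Transfer ellipse: a_t = (r₁ + r₂)/2 = 1.94075 × 10^12 m
Circular speed at r₁: v₁ = √(GM/r₁) = 26380.2 m/s
Transfer speed at r₁ (periapsis): v₁ₜ = √(GM(2/r₁ − 1/a_t)) = 35187.8 m/s
(a) ΔV₁ = v₁ₜ − v₁ = 8807.56 m/s ≈ 8.808 km/s
Circular speed at r₂: v₂ = √(GM/r₂) = 9292.99 m/s
Transfer speed at r₂ (apoapsis): v₂ₜ = √(GM(2/r₂ − 1/a_t)) = 4366.63 m/s
(b) ΔV₂ = v₂ − v₂ₜ = 4926.36 m/s ≈ 4.926 km/s
(c) ΔV_total = ΔV₁ + ΔV₂ = 13733.9 m/s ≈ 13.73 km/s

Final answer:
(a) ΔV₁ = 8.808 km/s
(b) ΔV₂ = 4.926 km/s
(c) ΔV_total = 13.73 km/s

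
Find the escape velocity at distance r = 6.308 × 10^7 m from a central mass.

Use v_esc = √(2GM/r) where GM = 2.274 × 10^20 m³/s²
r = 6.308 × 10^7 m
GM = 2.274 × 10^20 m³/s²
2GM/r = 2 × (2.274 × 10^20) / (6.308 × 10^7) = 7.20989 × 10^12 m²/s²
v_esc = √(2GM/r) = 2.68512 × 10^6 m/s ≈ 2685 km/s

Final answer: 2685 km/s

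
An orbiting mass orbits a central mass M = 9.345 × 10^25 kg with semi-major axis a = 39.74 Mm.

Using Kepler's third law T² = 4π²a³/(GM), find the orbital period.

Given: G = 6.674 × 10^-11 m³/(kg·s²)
M = 9.345 × 10^25 kg
GM = G × M = 6.674 × 10^-11 × 9.345 × 10^25 = 6.23685 × 10^15 m³/s²
a = 39.74 Mm = 3.974 × 10^7 m
a³ = 6.27601 × 10^22 m³
T = 2π √(a³/GM) = 2π √((6.27601 × 10^22) / (6.23685 × 10^15)) = 2π × 3172.19 s
T = 19931.5 s ≈ 5.537 hours

Final answer: 5.537 hours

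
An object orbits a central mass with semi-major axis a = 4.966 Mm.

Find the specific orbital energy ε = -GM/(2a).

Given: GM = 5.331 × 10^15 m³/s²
a = 4.966 Mm = 4.966 × 10^6 m
GM = 5.331 × 10^15 m³/s²
2a = 9.932 × 10^6 m
ε = −GM/(2a) = -5.3675 × 10^8 J/kg ≈ -536.7 MJ/kg

Final answer: -536.7 MJ/kg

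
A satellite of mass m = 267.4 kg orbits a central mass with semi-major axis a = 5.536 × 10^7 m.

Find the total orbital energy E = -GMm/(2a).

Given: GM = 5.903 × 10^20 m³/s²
a = 5.536 × 10^7 m
GM = 5.903 × 10^20 m³/s²
2a = 1.1072 × 10^8 m
GMm = 5.903 × 10^20 × 267.4 = 1.57846 × 10^23 m³·kg/s²
E = −GMm/(2a) = -1.42563 × 10^15 J ≈ -1.426 PJ

Final answer: -1.426 PJ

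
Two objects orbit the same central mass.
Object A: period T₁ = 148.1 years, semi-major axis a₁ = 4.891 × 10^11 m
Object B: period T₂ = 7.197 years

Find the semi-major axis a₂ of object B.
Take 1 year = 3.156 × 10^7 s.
T₁ = 148.1 years = 4.67404 × 10^9 s
T₂ = 7.197 years = 2.27137 × 10^8 s
a₁ = 4.891 × 10^11 m
Kepler's third law: (T₂/T₁)² = (a₂/a₁)³  ⇒  a₂ = a₁ (T₂/T₁)^(2/3)
T₂/T₁ = 0.0485955
(T₂/T₁)^(2/3) = 0.133167
a₂ = 4.891 × 10^11 m × 0.133167 = 6.51321 × 10^10 m ≈ 6.513 × 10^10 m

Final answer: a₂ = 6.513 × 10^10 m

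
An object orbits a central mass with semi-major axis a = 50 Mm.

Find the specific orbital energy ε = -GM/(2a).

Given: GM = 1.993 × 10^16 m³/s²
a = 50 Mm = 5 × 10^7 m
GM = 1.993 × 10^16 m³/s²
2a = 1 × 10^8 m
ε = −GM/(2a) = -1.993 × 10^8 J/kg ≈ -199.3 MJ/kg

Final answer: -199.3 MJ/kg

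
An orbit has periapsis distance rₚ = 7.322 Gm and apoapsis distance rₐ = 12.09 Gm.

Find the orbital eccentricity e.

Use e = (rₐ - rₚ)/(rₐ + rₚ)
rₚ = 7.322 Gm = 7.322 × 10^9 m
rₐ = 12.09 Gm = 1.209 × 10^10 m
rₐ − rₚ = 4.768 × 10^9 m
rₐ + rₚ = 1.9412 × 10^10 m
e = (rₐ − rₚ)/(rₐ + rₚ) = 0.245621

Final answer: e = 0.2456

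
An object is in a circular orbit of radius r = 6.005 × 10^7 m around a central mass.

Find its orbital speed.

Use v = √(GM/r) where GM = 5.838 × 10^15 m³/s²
r = 6.005 × 10^7 m
GM = 5.838 × 10^15 m³/s²
GM/r = (5.838 × 10^15) / (6.005 × 10^7) = 9.7219 × 10^7 m²/s²
v = √(GM/r) = 9859.97 m/s ≈ 9.86 km/s

Final answer: 9.86 km/s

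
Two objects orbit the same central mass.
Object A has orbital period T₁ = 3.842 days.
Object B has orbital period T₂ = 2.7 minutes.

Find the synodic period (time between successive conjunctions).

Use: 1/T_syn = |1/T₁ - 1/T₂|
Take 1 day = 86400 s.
T₁ = 3.842 days = 331949 s
T₂ = 2.7 minutes = 162 s
1/T₁ = 3.01251 × 10^-6 s⁻¹
1/T₂ = 0.00617284 s⁻¹
|1/T₁ − 1/T₂| = 0.00616983 s⁻¹
T_syn = 1 / |1/T₁ − 1/T₂| = 162.079 s ≈ 2.701 minutes

Final answer: T_syn = 2.701 minutes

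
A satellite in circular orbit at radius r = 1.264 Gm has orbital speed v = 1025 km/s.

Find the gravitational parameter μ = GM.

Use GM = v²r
r = 1.264 Gm = 1.264 × 10^9 m
v = 1025 km/s = 1.025 × 10^6 m/s
v² = 1.05062 × 10^12 m²/s²
GM = v²r = 1.05062 × 10^12 × 1.264 × 10^9 = 1.32799 × 10^21 m³/s²
GM ≈ 1.328 × 10^21 m³/s²

Final answer: GM = 1.328 × 10^21 m³/s²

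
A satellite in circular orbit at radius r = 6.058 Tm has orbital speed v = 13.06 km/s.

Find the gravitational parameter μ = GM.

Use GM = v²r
r = 6.058 Tm = 6.058 × 10^12 m
v = 13.06 km/s = 13060 m/s
v² = 1.70564 × 10^8 m²/s²
GM = v²r = 1.70564 × 10^8 × 6.058 × 10^12 = 1.03327 × 10^21 m³/s²
GM ≈ 1.033 × 10^21 m³/s²

Final answer: GM = 1.033 × 10^21 m³/s²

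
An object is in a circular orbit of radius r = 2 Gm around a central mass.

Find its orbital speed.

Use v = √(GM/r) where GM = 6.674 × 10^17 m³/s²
r = 2 Gm = 2 × 10^9 m
GM = 6.674 × 10^17 m³/s²
GM/r = (6.674 × 10^17) / (2 × 10^9) = 3.337 × 10^8 m²/s²
v = √(GM/r) = 18267.5 m/s ≈ 18.27 km/s

Final answer: 18.27 km/s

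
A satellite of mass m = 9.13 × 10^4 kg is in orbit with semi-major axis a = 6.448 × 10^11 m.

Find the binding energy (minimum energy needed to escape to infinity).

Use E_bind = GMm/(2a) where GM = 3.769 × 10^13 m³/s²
a = 6.448 × 10^11 m
GM = 3.769 × 10^13 m³/s²
m = 9.13 × 10^4 kg
GMm = 3.769 × 10^13 × 91300 = 3.4411 × 10^18 m³·kg/s²
2a = 1.2896 × 10^12 m
E_bind = GMm/(2a) = 2.66834 × 10^6 J ≈ 2.668 MJ

Final answer: 2.668 MJ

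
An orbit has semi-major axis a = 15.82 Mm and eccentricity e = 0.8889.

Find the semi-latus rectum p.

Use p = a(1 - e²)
a = 15.82 Mm = 1.582 × 10^7 m
e = 0.8889,  e² = 0.790143,  1 − e² = 0.209857
p = a(1 − e²) = 1.582 × 10^7 m × 0.209857 = 3.31993 × 10^6 m ≈ 3.32 Mm

Final answer: p = 3.32 Mm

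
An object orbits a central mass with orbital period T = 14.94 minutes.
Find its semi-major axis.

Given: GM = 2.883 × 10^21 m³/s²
T = 14.94 minutes = 896.4 s
GM = 2.883 × 10^21 m³/s²
Kepler's third law: a³ = GM T² / (4π²)
T² = 803533 s²
a³ = (2.883 × 10^21) × 803533 / (4π²) = 5.86798 × 10^25 m³
a = (a³)^(1/3) = 3.88594 × 10^8 m ≈ 388.6 Mm

Final answer: 388.6 Mm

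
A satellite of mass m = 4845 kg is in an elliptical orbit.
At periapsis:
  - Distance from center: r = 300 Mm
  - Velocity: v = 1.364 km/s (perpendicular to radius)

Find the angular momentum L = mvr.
r = 300 Mm = 3 × 10^8 m
v = 1.364 km/s = 1364 m/s
vr = 1364 × 3 × 10^8 = 4.092 × 10^11 m²/s
L = m × vr = 4845 × 4.092 × 10^11 = 1.98257 × 10^15 kg·m²/s ≈ 1.983 × 10^15 kg·m²/s

Final answer: L = 1.983 × 10^15 kg·m²/s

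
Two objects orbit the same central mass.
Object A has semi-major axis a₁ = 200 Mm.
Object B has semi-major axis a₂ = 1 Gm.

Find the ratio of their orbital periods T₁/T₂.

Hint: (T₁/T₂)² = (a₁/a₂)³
a₁ = 200 Mm = 2 × 10^8 m
a₂ = 1 Gm = 1 × 10^9 m
a₁/a₂ = 0.2
T₁/T₂ = (a₁/a₂)^(3/2) = (0.2)^1.5 = 0.0894427

Final answer: T₁/T₂ = 0.08944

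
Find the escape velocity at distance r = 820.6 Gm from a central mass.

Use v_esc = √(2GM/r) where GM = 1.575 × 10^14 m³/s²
r = 820.6 Gm = 8.206 × 10^11 m
GM = 1.575 × 10^14 m³/s²
2GM/r = 2 × (1.575 × 10^14) / (8.206 × 10^11) = 383.865 m²/s²
v_esc = √(2GM/r) = 19.5925 m/s ≈ 19.59 m/s

Final answer: 19.59 m/s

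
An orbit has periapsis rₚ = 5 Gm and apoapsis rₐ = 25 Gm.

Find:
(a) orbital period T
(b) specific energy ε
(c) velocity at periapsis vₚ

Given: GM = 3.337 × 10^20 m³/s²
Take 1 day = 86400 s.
rₚ = 5 Gm = 5 × 10^9 m
rₐ = 25 Gm = 2.5 × 10^10 m
GM = 3.337 × 10^20 m³/s²
a = (rₚ + rₐ)/2 = 1.5 × 10^10 m
e = (rₐ − rₚ)/(rₐ + rₚ) = (2 × 10^10) / (3 × 10^10) = 0.666667
(a) a³ = 3.375 × 10^30 m³;  T = 2π √(a³/GM) = 2π × 100568 s = 631886 s ≈ 7.313 days
(b) 2a = 3 × 10^10 m;  ε = −GM/(2a) = -1.11233 × 10^10 J/kg ≈ -11.12 GJ/kg
(c) vₚ² = GM (2/rₚ − 1/a) = 3.337 × 10^20 × (4 × 10^-10 − 6.66667 × 10^-11) = 1.11233 × 10^11 m²/s²;  vₚ = 333517 m/s ≈ 333.5 km/s

Final answer:
(a) orbital period T = 7.313 days
(b) specific energy ε = -11.12 GJ/kg
(c) velocity at periapsis vₚ = 333.5 km/s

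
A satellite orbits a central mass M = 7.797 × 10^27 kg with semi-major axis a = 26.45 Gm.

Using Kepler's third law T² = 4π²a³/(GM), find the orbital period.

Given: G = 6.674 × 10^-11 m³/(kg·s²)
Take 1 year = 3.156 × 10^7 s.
M = 7.797 × 10^27 kg
GM = G × M = 6.674 × 10^-11 × 7.797 × 10^27 = 5.20372 × 10^17 m³/s²
a = 26.45 Gm = 2.645 × 10^10 m
a³ = 1.85045 × 10^31 m³
T = 2π √(a³/GM) = 2π √((1.85045 × 10^31) / (5.20372 × 10^17)) = 2π × 5.96323 × 10^6 s
T = 3.74681 × 10^7 s ≈ 1.187 years

Final answer: 1.187 years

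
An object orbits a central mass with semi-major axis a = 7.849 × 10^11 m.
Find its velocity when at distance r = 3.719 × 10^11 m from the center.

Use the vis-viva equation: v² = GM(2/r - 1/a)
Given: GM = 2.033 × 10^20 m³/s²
a = 7.849 × 10^11 m
r = 3.719 × 10^11 m
GM = 2.033 × 10^20 m³/s²
2/r − 1/a = 5.37779 × 10^-12 − 1.27405 × 10^-12 = 4.10374 × 10^-12 m⁻¹
v² = GM (2/r − 1/a) = 8.34291 × 10^8 m²/s²
v = 28884.1 m/s ≈ 28.88 km/s

Final answer: 28.88 km/s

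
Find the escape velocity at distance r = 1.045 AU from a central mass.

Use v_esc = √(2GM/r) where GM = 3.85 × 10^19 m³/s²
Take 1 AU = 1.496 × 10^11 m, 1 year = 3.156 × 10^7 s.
r = 1.045 AU = 1.56332 × 10^11 m
GM = 3.85 × 10^19 m³/s²
2GM/r = 2 × (3.85 × 10^19) / (1.56332 × 10^11) = 4.92542 × 10^8 m²/s²
v_esc = √(2GM/r) = 22193.3 m/s ≈ 4.682 AU/year

Final answer: 4.682 AU/year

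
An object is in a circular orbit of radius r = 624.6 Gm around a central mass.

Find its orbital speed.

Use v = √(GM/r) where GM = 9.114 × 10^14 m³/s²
r = 624.6 Gm = 6.246 × 10^11 m
GM = 9.114 × 10^14 m³/s²
GM/r = (9.114 × 10^14) / (6.246 × 10^11) = 1459.17 m²/s²
v = √(GM/r) = 38.1991 m/s ≈ 38.2 m/s

Final answer: 38.2 m/s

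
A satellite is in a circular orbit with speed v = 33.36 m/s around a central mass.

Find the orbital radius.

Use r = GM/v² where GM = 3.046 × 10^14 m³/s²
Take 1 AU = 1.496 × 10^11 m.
v = 33.36 m/s
GM = 3.046 × 10^14 m³/s²
v² = 1112.89 m²/s²
r = GM/v² = (3.046 × 10^14) / 1112.89 = 2.73702 × 10^11 m ≈ 1.83 AU

Final answer: 1.83 AU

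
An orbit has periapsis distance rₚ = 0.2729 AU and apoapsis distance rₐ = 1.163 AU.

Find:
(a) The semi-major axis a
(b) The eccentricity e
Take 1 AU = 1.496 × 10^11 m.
rₚ = 0.2729 AU = 4.08258 × 10^10 m
rₐ = 1.163 AU = 1.73985 × 10^11 m
(a) a = (rₚ + rₐ)/2 = 1.07405 × 10^11 m ≈ 0.7179 AU
(b) e = (rₐ − rₚ)/(rₐ + rₚ) = (1.33159 × 10^11) / (2.14811 × 10^11) = 0.61989

Final answer:
(a) a = 0.7179 AU
(b) e = 0.6199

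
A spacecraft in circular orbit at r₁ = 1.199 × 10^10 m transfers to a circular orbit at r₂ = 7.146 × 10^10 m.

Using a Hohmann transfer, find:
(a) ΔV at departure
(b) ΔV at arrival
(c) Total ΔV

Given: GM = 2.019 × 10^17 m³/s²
r₁ = 1.199 × 10^10 m
r₂ = 7.146 × 10^10 m
GM = 2.019 × 10^17 m³/s²
Transfer ellipse: a_t = (r₁ + r₂)/2 = 4.1725 × 10^10 m
Circular speed at r₁: v₁ = √(GM/r₁) = 4103.54 m/s
Transfer speed at r₁ (periapsis): v₁ₜ = √(GM(2/r₁ − 1/a_t)) = 5370.22 m/s
(a) ΔV₁ = v₁ₜ − v₁ = 1266.68 m/s ≈ 1.267 km/s
Circular speed at r₂: v₂ = √(GM/r₂) = 1680.88 m/s
Transfer speed at r₂ (apoapsis): v₂ₜ = √(GM(2/r₂ − 1/a_t)) = 901.048 m/s
(b) ΔV₂ = v₂ − v₂ₜ = 779.831 m/s ≈ 779.8 m/s
(c) ΔV_total = ΔV₁ + ΔV₂ = 2046.51 m/s ≈ 2.047 km/s

Final answer:
(a) ΔV₁ = 1.267 km/s
(b) ΔV₂ = 779.8 m/s
(c) ΔV_total = 2.047 km/s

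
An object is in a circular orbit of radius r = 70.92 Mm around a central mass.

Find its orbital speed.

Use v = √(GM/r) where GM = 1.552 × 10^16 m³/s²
r = 70.92 Mm = 7.092 × 10^7 m
GM = 1.552 × 10^16 m³/s²
GM/r = (1.552 × 10^16) / (7.092 × 10^7) = 2.18838 × 10^8 m²/s²
v = √(GM/r) = 14793.2 m/s ≈ 14.79 km/s

Final answer: 14.79 km/s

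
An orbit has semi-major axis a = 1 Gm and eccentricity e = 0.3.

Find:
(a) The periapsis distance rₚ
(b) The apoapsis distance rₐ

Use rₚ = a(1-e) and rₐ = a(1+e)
a = 1 Gm = 1 × 10^9 m
e = 0.3:  1 − e = 0.7,  1 + e = 1.3
(a) rₚ = a(1 − e) = 1 × 10^9 m × 0.7 = 7 × 10^8 m ≈ 700 Mm
(b) rₐ = a(1 + e) = 1 × 10^9 m × 1.3 = 1.3 × 10^9 m ≈ 1.3 Gm

Final answer:
(a) rₚ = 700 Mm
(b) rₐ = 1.3 Gm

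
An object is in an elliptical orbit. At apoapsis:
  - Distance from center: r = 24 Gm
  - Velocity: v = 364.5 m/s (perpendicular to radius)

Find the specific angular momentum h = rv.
r = 24 Gm = 2.4 × 10^10 m
v = 364.5 m/s
h = rv = 2.4 × 10^10 × 364.5 = 8.748 × 10^12 m²/s ≈ 8.748 × 10^12 m²/s

Final answer: h = 8.748 × 10^12 m²/s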